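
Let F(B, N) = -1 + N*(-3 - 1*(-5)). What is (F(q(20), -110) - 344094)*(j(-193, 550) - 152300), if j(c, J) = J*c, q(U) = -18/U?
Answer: 88988211750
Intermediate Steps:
F(B, N) = -1 + 2*N (F(B, N) = -1 + N*(-3 + 5) = -1 + N*2 = -1 + 2*N)
(F(q(20), -110) - 344094)*(j(-193, 550) - 152300) = ((-1 + 2*(-110)) - 344094)*(550*(-193) - 152300) = ((-1 - 220) - 344094)*(-106150 - 152300) = (-221 - 344094)*(-258450) = -344315*(-258450) = 88988211750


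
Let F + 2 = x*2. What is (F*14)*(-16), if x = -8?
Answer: 4032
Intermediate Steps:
F = -18 (F = -2 - 8*2 = -2 - 16 = -18)
(F*14)*(-16) = -18*14*(-16) = -252*(-16) = 4032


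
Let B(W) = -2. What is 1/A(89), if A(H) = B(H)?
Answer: -½ ≈ -0.50000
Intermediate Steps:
A(H) = -2
1/A(89) = 1/(-2) = -½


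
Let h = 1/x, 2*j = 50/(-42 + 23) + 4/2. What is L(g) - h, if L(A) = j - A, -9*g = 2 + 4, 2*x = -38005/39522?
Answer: 5265608/2166285 ≈ 2.4307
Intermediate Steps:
x = -38005/79044 (x = (-38005/39522)/2 = (-38005*1/39522)/2 = (½)*(-38005/39522) = -38005/79044 ≈ -0.48081)
j = -6/19 (j = (50/(-42 + 23) + 4/2)/2 = (50/(-19) + 4*(½))/2 = (50*(-1/19) + 2)/2 = (-50/19 + 2)/2 = (½)*(-12/19) = -6/19 ≈ -0.31579)
h = -79044/38005 (h = 1/(-38005/79044) = -79044/38005 ≈ -2.0798)
g = -⅔ (g = -(2 + 4)/9 = -⅑*6 = -⅔ ≈ -0.66667)
L(A) = -6/19 - A
L(g) - h = (-6/19 - 1*(-⅔)) - 1*(-79044/38005) = (-6/19 + ⅔) + 79044/38005 = 20/57 + 79044/38005 = 5265608/2166285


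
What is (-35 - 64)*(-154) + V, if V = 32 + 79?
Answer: 15357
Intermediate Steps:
V = 111
(-35 - 64)*(-154) + V = (-35 - 64)*(-154) + 111 = -99*(-154) + 111 = 15246 + 111 = 15357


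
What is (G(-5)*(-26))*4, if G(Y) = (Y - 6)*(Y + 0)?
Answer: -5720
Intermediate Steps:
G(Y) = Y*(-6 + Y) (G(Y) = (-6 + Y)*Y = Y*(-6 + Y))
(G(-5)*(-26))*4 = (-5*(-6 - 5)*(-26))*4 = (-5*(-11)*(-26))*4 = (55*(-26))*4 = -1430*4 = -5720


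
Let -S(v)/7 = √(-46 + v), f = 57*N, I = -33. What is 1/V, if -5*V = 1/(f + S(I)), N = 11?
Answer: -3135 + 35*I*√79 ≈ -3135.0 + 311.09*I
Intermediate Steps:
f = 627 (f = 57*11 = 627)
S(v) = -7*√(-46 + v)
V = -1/(5*(627 - 7*I*√79)) (V = -1/(5*(627 - 7*√(-46 - 33))) = -1/(5*(627 - 7*I*√79)) ≈ -0.00031587 - 3.1344e-5*I)
1/V = 1/(-627/1985000 - 7*I*√79/1985000)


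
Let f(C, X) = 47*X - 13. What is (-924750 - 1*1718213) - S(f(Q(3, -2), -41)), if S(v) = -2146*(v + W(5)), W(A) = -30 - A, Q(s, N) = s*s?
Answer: -6881313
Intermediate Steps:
Q(s, N) = s²
f(C, X) = -13 + 47*X
S(v) = 75110 - 2146*v (S(v) = -2146*(v + (-30 - 1*5)) = -2146*(v + (-30 - 5)) = -2146*(v - 35) = -2146*(-35 + v) = 75110 - 2146*v)
(-924750 - 1*1718213) - S(f(Q(3, -2), -41)) = (-924750 - 1*1718213) - (75110 - 2146*(-13 + 47*(-41))) = (-924750 - 1718213) - (75110 - 2146*(-13 - 1927)) = -2642963 - (75110 - 2146*(-1940)) = -2642963 - (75110 + 4163240) = -2642963 - 1*4238350 = -2642963 - 4238350 = -6881313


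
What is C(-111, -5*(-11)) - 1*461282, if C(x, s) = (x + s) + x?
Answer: -461449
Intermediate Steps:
C(x, s) = s + 2*x (C(x, s) = (s + x) + x = s + 2*x)
C(-111, -5*(-11)) - 1*461282 = (-5*(-11) + 2*(-111)) - 1*461282 = (55 - 222) - 461282 = -167 - 461282 = -461449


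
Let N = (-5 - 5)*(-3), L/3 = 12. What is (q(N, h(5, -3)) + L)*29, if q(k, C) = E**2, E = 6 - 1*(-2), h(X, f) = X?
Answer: 2900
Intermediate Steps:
L = 36 (L = 3*12 = 36)
E = 8 (E = 6 + 2 = 8)
N = 30 (N = -10*(-3) = 30)
q(k, C) = 64 (q(k, C) = 8**2 = 64)
(q(N, h(5, -3)) + L)*29 = (64 + 36)*29 = 100*29 = 2900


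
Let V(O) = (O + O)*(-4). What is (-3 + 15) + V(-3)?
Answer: 36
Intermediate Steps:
V(O) = -8*O (V(O) = (2*O)*(-4) = -8*O)
(-3 + 15) + V(-3) = (-3 + 15) - 8*(-3) = 12 + 24 = 36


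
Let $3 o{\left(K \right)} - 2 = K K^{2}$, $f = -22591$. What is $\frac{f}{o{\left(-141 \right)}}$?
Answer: $\frac{67773}{2803219} \approx 0.024177$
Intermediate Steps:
$o{\left(K \right)} = \frac{2}{3} + \frac{K^{3}}{3}$ ($o{\left(K \right)} = \frac{2}{3} + \frac{K K^{2}}{3} = \frac{2}{3} + \frac{K^{3}}{3}$)
$\frac{f}{o{\left(-141 \right)}} = - \frac{22591}{\frac{2}{3} + \frac{\left(-141\right)^{3}}{3}} = - \frac{22591}{\frac{2}{3} + \frac{1}{3} \left(-2803221\right)} = - \frac{22591}{\frac{2}{3} - 934407} = - \frac{22591}{- \frac{2803219}{3}} = \left(-22591\right) \left(- \frac{3}{2803219}\right) = \frac{67773}{2803219}$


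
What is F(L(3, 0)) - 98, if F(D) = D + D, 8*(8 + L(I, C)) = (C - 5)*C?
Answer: -114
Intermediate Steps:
L(I, C) = -8 + C*(-5 + C)/8 (L(I, C) = -8 + ((C - 5)*C)/8 = -8 + ((-5 + C)*C)/8 = -8 + (C*(-5 + C))/8 = -8 + C*(-5 + C)/8)
F(D) = 2*D
F(L(3, 0)) - 98 = 2*(-8 - 5/8*0 + (⅛)*0²) - 98 = 2*(-8 + 0 + (⅛)*0) - 98 = 2*(-8 + 0 + 0) - 98 = 2*(-8) - 98 = -16 - 98 = -114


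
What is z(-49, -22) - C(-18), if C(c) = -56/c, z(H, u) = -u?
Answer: 170/9 ≈ 18.889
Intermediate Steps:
z(-49, -22) - C(-18) = -1*(-22) - (-56)/(-18) = 22 - (-56)*(-1)/18 = 22 - 1*28/9 = 22 - 28/9 = 170/9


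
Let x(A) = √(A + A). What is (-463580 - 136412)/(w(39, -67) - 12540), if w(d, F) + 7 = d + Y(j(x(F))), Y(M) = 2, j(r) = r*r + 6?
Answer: 8108/169 ≈ 47.976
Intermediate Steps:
x(A) = √2*√A (x(A) = √(2*A) = √2*√A)
j(r) = 6 + r² (j(r) = r² + 6 = 6 + r²)
w(d, F) = -5 + d (w(d, F) = -7 + (d + 2) = -7 + (2 + d) = -5 + d)
(-463580 - 136412)/(w(39, -67) - 12540) = (-463580 - 136412)/((-5 + 39) - 12540) = -599992/(34 - 12540) = -599992/(-12506) = -599992*(-1/12506) = 8108/169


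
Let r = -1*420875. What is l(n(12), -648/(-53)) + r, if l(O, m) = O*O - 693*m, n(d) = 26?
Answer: -22719611/53 ≈ -4.2867e+5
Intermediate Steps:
r = -420875
l(O, m) = O**2 - 693*m
l(n(12), -648/(-53)) + r = (26**2 - (-449064)/(-53)) - 420875 = (676 - (-449064)*(-1)/53) - 420875 = (676 - 693*648/53) - 420875 = (676 - 449064/53) - 420875 = -413236/53 - 420875 = -22719611/53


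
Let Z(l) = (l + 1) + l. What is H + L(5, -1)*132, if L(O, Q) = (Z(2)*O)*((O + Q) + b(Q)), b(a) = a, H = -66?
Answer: 9834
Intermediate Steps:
Z(l) = 1 + 2*l (Z(l) = (1 + l) + l = 1 + 2*l)
L(O, Q) = 5*O*(O + 2*Q) (L(O, Q) = ((1 + 2*2)*O)*((O + Q) + Q) = ((1 + 4)*O)*(O + 2*Q) = (5*O)*(O + 2*Q) = 5*O*(O + 2*Q))
H + L(5, -1)*132 = -66 + (5*5*(5 + 2*(-1)))*132 = -66 + (5*5*(5 - 2))*132 = -66 + (5*5*3)*132 = -66 + 75*132 = -66 + 9900 = 9834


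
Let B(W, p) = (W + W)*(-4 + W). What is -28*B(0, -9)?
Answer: 0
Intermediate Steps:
B(W, p) = 2*W*(-4 + W) (B(W, p) = (2*W)*(-4 + W) = 2*W*(-4 + W))
-28*B(0, -9) = -56*0*(-4 + 0) = -56*0*(-4) = -28*0 = 0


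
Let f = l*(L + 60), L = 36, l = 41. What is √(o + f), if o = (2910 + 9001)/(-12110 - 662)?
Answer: 11*√1326247673/6386 ≈ 62.730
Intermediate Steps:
f = 3936 (f = 41*(36 + 60) = 41*96 = 3936)
o = -11911/12772 (o = 11911/(-12772) = 11911*(-1/12772) = -11911/12772 ≈ -0.93259)
√(o + f) = √(-11911/12772 + 3936) = √(50258681/12772) = 11*√1326247673/6386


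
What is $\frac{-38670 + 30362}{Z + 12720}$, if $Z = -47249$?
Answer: $\frac{8308}{34529} \approx 0.24061$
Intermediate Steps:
$\frac{-38670 + 30362}{Z + 12720} = \frac{-38670 + 30362}{-47249 + 12720} = - \frac{8308}{-34529} = \left(-8308\right) \left(- \frac{1}{34529}\right) = \frac{8308}{34529}$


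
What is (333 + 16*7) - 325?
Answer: 120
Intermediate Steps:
(333 + 16*7) - 325 = (333 + 112) - 325 = 445 - 325 = 120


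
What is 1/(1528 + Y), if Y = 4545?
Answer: 1/6073 ≈ 0.00016466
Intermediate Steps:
1/(1528 + Y) = 1/(1528 + 4545) = 1/6073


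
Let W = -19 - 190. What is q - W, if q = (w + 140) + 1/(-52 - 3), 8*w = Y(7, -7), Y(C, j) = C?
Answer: 153937/440 ≈ 349.86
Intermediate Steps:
w = 7/8 (w = (1/8)*7 = 7/8 ≈ 0.87500)
W = -209
q = 61977/440 (q = (7/8 + 140) + 1/(-52 - 3) = 1127/8 + 1/(-55) = 1127/8 - 1/55 = 61977/440 ≈ 140.86)
q - W = 61977/440 - 1*(-209) = 61977/440 + 209 = 153937/440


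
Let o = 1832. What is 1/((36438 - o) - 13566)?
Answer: 1/21040 ≈ 4.7529e-5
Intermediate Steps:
1/((36438 - o) - 13566) = 1/((36438 - 1*1832) - 13566) = 1/((36438 - 1832) - 13566) = 1/(34606 - 13566) = 1/21040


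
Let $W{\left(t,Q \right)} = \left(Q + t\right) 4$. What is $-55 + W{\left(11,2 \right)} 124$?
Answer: $6393$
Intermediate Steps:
$W{\left(t,Q \right)} = 4 Q + 4 t$
$-55 + W{\left(11,2 \right)} 124 = -55 + \left(4 \cdot 2 + 4 \cdot 11\right) 124 = -55 + \left(8 + 44\right) 124 = -55 + 52 \cdot 124 = -55 + 6448 = 6393$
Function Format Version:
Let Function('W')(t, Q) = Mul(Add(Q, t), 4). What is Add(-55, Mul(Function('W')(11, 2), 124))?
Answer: 6393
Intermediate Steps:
Function('W')(t, Q) = Add(Mul(4, Q), Mul(4, t))
Add(-55, Mul(Function('W')(11, 2), 124)) = Add(-55, Mul(Add(Mul(4, 2), Mul(4, 11)), 124)) = Add(-55, Mul(Add(8, 44), 124)) = Add(-55, Mul(52, 124)) = Add(-55, 6448) = 6393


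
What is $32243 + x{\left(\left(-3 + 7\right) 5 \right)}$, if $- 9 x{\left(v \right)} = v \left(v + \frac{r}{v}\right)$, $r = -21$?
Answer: $\frac{289808}{9} \approx 32201.0$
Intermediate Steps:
$x{\left(v \right)} = - \frac{v \left(v - \frac{21}{v}\right)}{9}$
$32243 + x{\left(\left(-3 + 7\right) 5 \right)} = 32243 + \left(\frac{7}{3} - \frac{\left(\left(-3 + 7\right) 5\right)^{2}}{9}\right) = 32243 + \left(\frac{7}{3} - \frac{\left(4 \cdot 5\right)^{2}}{9}\right) = 32243 + \left(\frac{7}{3} - \frac{20^{2}}{9}\right) = 32243 + \left(\frac{7}{3} - \frac{400}{9}\right) = 32243 - \frac{379}{9} = \frac{289808}{9}$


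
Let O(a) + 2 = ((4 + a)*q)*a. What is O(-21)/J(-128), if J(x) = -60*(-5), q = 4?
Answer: 713/150 ≈ 4.7533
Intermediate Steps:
J(x) = 300
O(a) = -2 + a*(16 + 4*a) (O(a) = -2 + ((4 + a)*4)*a = -2 + (16 + 4*a)*a = -2 + a*(16 + 4*a))
O(-21)/J(-128) = (-2 + 4*(-21)**2 + 16*(-21))/300 = (-2 + 4*441 - 336)*(1/300) = (-2 + 1764 - 336)*(1/300) = 1426*(1/300) = 713/150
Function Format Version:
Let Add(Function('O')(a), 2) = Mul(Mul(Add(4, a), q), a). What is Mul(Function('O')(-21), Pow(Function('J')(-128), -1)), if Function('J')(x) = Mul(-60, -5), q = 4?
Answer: Rational(713, 150) ≈ 4.7533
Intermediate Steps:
Function('J')(x) = 300
Function('O')(a) = Add(-2, Mul(a, Add(16, Mul(4, a)))) (Function('O')(a) = Add(-2, Mul(Mul(Add(4, a), 4), a)) = Add(-2, Mul(Add(16, Mul(4, a)), a)) = Add(-2, Mul(a, Add(16, Mul(4, a)))))
Mul(Function('O')(-21), Pow(Function('J')(-128), -1)) = Mul(Add(-2, Mul(4, Pow(-21, 2)), Mul(16, -21)), Pow(300, -1)) = Mul(Add(-2, Mul(4, 441), -336), Rational(1, 300)) = Mul(Add(-2, 1764, -336), Rational(1, 300)) = Mul(1426, Rational(1, 300)) = Rational(713, 150)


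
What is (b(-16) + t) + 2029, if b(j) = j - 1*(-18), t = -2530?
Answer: -499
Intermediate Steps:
b(j) = 18 + j (b(j) = j + 18 = 18 + j)
(b(-16) + t) + 2029 = ((18 - 16) - 2530) + 2029 = (2 - 2530) + 2029 = -2528 + 2029 = -499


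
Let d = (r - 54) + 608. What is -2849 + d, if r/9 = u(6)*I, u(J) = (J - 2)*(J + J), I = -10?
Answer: -6615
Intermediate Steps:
u(J) = 2*J*(-2 + J) (u(J) = (-2 + J)*(2*J) = 2*J*(-2 + J))
r = -4320 (r = 9*((2*6*(-2 + 6))*(-10)) = 9*((2*6*4)*(-10)) = 9*(48*(-10)) = 9*(-480) = -4320)
d = -3766 (d = (-4320 - 54) + 608 = -4374 + 608 = -3766)
-2849 + d = -2849 - 3766 = -6615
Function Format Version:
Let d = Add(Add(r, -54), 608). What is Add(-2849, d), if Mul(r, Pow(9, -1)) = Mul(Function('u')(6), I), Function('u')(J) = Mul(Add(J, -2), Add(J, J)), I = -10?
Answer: -6615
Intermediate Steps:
Function('u')(J) = Mul(2, J, Add(-2, J)) (Function('u')(J) = Mul(Add(-2, J), Mul(2, J)) = Mul(2, J, Add(-2, J)))
r = -4320 (r = Mul(9, Mul(Mul(2, 6, Add(-2, 6)), -10)) = Mul(9, Mul(Mul(2, 6, 4), -10)) = Mul(9, Mul(48, -10)) = Mul(9, -480) = -4320)
d = -3766 (d = Add(Add(-4320, -54), 608) = Add(-4374, 608) = -3766)
Add(-2849, d) = Add(-2849, -3766) = -6615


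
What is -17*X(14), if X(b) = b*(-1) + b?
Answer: 0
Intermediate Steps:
X(b) = 0 (X(b) = -b + b = 0)
-17*X(14) = -17*0 = 0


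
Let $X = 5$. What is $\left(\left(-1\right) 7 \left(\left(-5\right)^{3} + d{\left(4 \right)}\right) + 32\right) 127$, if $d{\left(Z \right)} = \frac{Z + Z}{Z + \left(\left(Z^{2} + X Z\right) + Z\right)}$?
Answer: $\frac{1265301}{11} \approx 1.1503 \cdot 10^{5}$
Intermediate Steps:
$d{\left(Z \right)} = \frac{2 Z}{Z^{2} + 7 Z}$ ($d{\left(Z \right)} = \frac{Z + Z}{Z + \left(\left(Z^{2} + 5 Z\right) + Z\right)} = \frac{2 Z}{Z + \left(Z^{2} + 6 Z\right)} = \frac{2 Z}{Z^{2} + 7 Z}$)
$\left(\left(-1\right) 7 \left(\left(-5\right)^{3} + d{\left(4 \right)}\right) + 32\right) 127 = \left(\left(-1\right) 7 \left(\left(-5\right)^{3} + \frac{2}{7 + 4}\right) + 32\right) 127 = \left(- 7 \left(-125 + \frac{2}{11}\right) + 32\right) 127 = \left(\left(-7\right) \left(- \frac{1373}{11}\right) + 32\right) 127 = \left(\frac{9611}{11} + 32\right) 127 = \frac{9963}{11} \cdot 127 = \frac{1265301}{11}$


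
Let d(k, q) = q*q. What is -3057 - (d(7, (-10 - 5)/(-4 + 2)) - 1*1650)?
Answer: -5853/4 ≈ -1463.3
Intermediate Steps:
d(k, q) = q²
-3057 - (d(7, (-10 - 5)/(-4 + 2)) - 1*1650) = -3057 - (((-10 - 5)/(-4 + 2))² - 1*1650) = -3057 - ((-15/(-2))² - 1650) = -3057 - ((-15*(-½))² - 1650) = -3057 - ((15/2)² - 1650) = -3057 - (225/4 - 1650) = -3057 - 1*(-6375/4) = -3057 + 6375/4 = -5853/4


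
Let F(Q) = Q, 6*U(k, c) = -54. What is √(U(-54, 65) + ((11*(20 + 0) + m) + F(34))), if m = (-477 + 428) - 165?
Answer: √31 ≈ 5.5678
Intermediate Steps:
U(k, c) = -9 (U(k, c) = (⅙)*(-54) = -9)
m = -214 (m = -49 - 165 = -214)
√(U(-54, 65) + ((11*(20 + 0) + m) + F(34))) = √(-9 + ((11*(20 + 0) - 214) + 34)) = √(-9 + ((11*20 - 214) + 34)) = √(-9 + ((220 - 214) + 34)) = √(-9 + (6 + 34)) = √(-9 + 40) = √31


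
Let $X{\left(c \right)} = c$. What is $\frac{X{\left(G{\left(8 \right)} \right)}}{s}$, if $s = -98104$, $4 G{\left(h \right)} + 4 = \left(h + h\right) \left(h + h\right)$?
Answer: $- \frac{63}{98104} \approx -0.00064218$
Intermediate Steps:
$G{\left(h \right)} = -1 + h^{2}$ ($G{\left(h \right)} = -1 + \frac{\left(h + h\right) \left(h + h\right)}{4} = -1 + \frac{2 h 2 h}{4} = -1 + \frac{4 h^{2}}{4} = -1 + h^{2}$)
$\frac{X{\left(G{\left(8 \right)} \right)}}{s} = \frac{-1 + 8^{2}}{-98104} = \left(-1 + 64\right) \left(- \frac{1}{98104}\right) = 63 \left(- \frac{1}{98104}\right) = - \frac{63}{98104}$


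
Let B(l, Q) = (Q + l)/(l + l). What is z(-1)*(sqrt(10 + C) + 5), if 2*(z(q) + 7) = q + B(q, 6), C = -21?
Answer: -175/4 - 35*I*sqrt(11)/4 ≈ -43.75 - 29.02*I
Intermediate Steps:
B(l, Q) = (Q + l)/(2*l) (B(l, Q) = (Q + l)/((2*l)) = (Q + l)*(1/(2*l)) = (Q + l)/(2*l))
z(q) = -7 + q/2 + (6 + q)/(4*q) (z(q) = -7 + (q + (6 + q)/(2*q))/2 = -7 + (q/2 + (6 + q)/(4*q)) = -7 + q/2 + (6 + q)/(4*q))
z(-1)*(sqrt(10 + C) + 5) = (-27/4 + (1/2)*(-1) + (3/2)/(-1))*(sqrt(10 - 21) + 5) = (-27/4 - 1/2 + (3/2)*(-1))*(sqrt(-11) + 5) = (-27/4 - 1/2 - 3/2)*(I*sqrt(11) + 5) = -35*(5 + I*sqrt(11))/4 = -175/4 - 35*I*sqrt(11)/4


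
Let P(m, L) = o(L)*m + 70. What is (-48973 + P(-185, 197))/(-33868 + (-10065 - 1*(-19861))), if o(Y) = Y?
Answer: 21337/6018 ≈ 3.5455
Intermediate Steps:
P(m, L) = 70 + L*m (P(m, L) = L*m + 70 = 70 + L*m)
(-48973 + P(-185, 197))/(-33868 + (-10065 - 1*(-19861))) = (-48973 + (70 + 197*(-185)))/(-33868 + (-10065 - 1*(-19861))) = (-48973 + (70 - 36445))/(-33868 + (-10065 + 19861)) = (-48973 - 36375)/(-33868 + 9796) = -85348/(-24072) = -85348*(-1/24072) = 21337/6018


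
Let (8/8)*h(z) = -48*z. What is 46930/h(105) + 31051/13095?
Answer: -5089459/733320 ≈ -6.9403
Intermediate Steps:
h(z) = -48*z
46930/h(105) + 31051/13095 = 46930/((-48*105)) + 31051/13095 = 46930/(-5040) + 31051*(1/13095) = 46930*(-1/5040) + 31051/13095 = -4693/504 + 31051/13095 = -5089459/733320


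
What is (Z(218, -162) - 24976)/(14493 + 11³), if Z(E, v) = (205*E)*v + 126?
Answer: -3632315/7912 ≈ -459.09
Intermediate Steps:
Z(E, v) = 126 + 205*E*v (Z(E, v) = 205*E*v + 126 = 126 + 205*E*v)
(Z(218, -162) - 24976)/(14493 + 11³) = ((126 + 205*218*(-162)) - 24976)/(14493 + 11³) = ((126 - 7239780) - 24976)/(14493 + 1331) = (-7239654 - 24976)/15824 = -7264630*1/15824 = -3632315/7912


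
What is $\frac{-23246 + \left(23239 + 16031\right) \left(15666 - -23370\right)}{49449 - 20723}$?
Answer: $\frac{766460237}{14363} \approx 53364.0$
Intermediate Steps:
$\frac{-23246 + \left(23239 + 16031\right) \left(15666 - -23370\right)}{49449 - 20723} = \frac{-23246 + 39270 \left(15666 + 23370\right)}{28726} = \left(-23246 + 39270 \cdot 39036\right) \frac{1}{28726} = \left(-23246 + 1532943720\right) \frac{1}{28726} = 1532920474 \cdot \frac{1}{28726} = \frac{766460237}{14363}$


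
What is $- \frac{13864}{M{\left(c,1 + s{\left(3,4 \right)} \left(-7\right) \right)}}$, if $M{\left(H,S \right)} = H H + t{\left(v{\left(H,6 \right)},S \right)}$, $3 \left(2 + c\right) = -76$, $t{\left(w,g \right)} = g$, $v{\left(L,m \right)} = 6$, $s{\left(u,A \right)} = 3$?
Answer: $- \frac{15597}{818} \approx -19.067$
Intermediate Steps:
$c = - \frac{82}{3}$ ($c = -2 + \frac{1}{3} \left(-76\right) = -2 - \frac{76}{3} = - \frac{82}{3} \approx -27.333$)
$M{\left(H,S \right)} = S + H^{2}$ ($M{\left(H,S \right)} = H H + S = H^{2} + S = S + H^{2}$)
$- \frac{13864}{M{\left(c,1 + s{\left(3,4 \right)} \left(-7\right) \right)}} = - \frac{13864}{\left(1 + 3 \left(-7\right)\right) + \left(- \frac{82}{3}\right)^{2}} = - \frac{13864}{\left(1 - 21\right) + \frac{6724}{9}} = - \frac{13864}{-20 + \frac{6724}{9}} = - \frac{13864}{\frac{6544}{9}} = \left(-13864\right) \frac{9}{6544} = - \frac{15597}{818}$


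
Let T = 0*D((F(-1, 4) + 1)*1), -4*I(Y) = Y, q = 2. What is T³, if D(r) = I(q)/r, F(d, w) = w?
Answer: 0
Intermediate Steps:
I(Y) = -Y/4
D(r) = -1/(2*r) (D(r) = (-¼*2)/r = -1/(2*r))
T = 0 (T = 0*(-1/(2*(4 + 1))) = 0*(-1/(2*(5*1))) = 0*(-½/5) = 0*(-½*⅕) = 0*(-⅒) = 0)
T³ = 0³ = 0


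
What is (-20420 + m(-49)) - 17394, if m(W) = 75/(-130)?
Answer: -983179/26 ≈ -37815.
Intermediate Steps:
m(W) = -15/26 (m(W) = 75*(-1/130) = -15/26)
(-20420 + m(-49)) - 17394 = (-20420 - 15/26) - 17394 = -530935/26 - 17394 = -983179/26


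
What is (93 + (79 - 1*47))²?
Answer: 15625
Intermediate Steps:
(93 + (79 - 1*47))² = (93 + (79 - 47))² = (93 + 32)² = 125² = 15625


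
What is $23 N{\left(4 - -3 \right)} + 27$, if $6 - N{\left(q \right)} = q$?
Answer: $4$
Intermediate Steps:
$N{\left(q \right)} = 6 - q$
$23 N{\left(4 - -3 \right)} + 27 = 23 \left(6 - \left(4 - -3\right)\right) + 27 = 23 \left(6 - \left(4 + 3\right)\right) + 27 = 23 \left(6 - 7\right) + 27 = 23 \left(-1\right) + 27 = -23 + 27 = 4$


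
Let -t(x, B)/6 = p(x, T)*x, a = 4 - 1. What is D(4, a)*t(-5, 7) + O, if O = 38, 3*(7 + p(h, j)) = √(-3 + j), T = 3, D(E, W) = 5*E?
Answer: -4162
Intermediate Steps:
a = 3
p(h, j) = -7 + √(-3 + j)/3
t(x, B) = 42*x (t(x, B) = -6*(-7 + √(-3 + 3)/3)*x = -6*(-7 + √0/3)*x = -6*(-7 + (⅓)*0)*x = -6*(-7 + 0)*x = -(-42)*x = 42*x)
D(4, a)*t(-5, 7) + O = (5*4)*(42*(-5)) + 38 = 20*(-210) + 38 = -4200 + 38 = -4162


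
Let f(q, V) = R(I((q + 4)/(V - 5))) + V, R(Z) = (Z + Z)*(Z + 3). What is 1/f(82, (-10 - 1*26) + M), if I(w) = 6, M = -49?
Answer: 1/23 ≈ 0.043478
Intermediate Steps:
R(Z) = 2*Z*(3 + Z) (R(Z) = (2*Z)*(3 + Z) = 2*Z*(3 + Z))
f(q, V) = 108 + V (f(q, V) = 2*6*(3 + 6) + V = 2*6*9 + V = 108 + V)
1/f(82, (-10 - 1*26) + M) = 1/(108 + ((-10 - 1*26) - 49)) = 1/(108 + ((-10 - 26) - 49)) = 1/(108 + (-36 - 49)) = 1/(108 - 85) = 1/23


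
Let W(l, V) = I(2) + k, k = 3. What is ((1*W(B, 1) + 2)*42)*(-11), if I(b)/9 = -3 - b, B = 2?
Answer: 18480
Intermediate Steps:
I(b) = -27 - 9*b (I(b) = 9*(-3 - b) = -27 - 9*b)
W(l, V) = -42 (W(l, V) = (-27 - 9*2) + 3 = (-27 - 18) + 3 = -45 + 3 = -42)
((1*W(B, 1) + 2)*42)*(-11) = ((1*(-42) + 2)*42)*(-11) = ((-42 + 2)*42)*(-11) = -40*42*(-11) = -1680*(-11) = 18480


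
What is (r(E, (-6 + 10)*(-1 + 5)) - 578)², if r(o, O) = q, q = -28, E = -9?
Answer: 367236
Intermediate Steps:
r(o, O) = -28
(r(E, (-6 + 10)*(-1 + 5)) - 578)² = (-28 - 578)² = (-606)² = 367236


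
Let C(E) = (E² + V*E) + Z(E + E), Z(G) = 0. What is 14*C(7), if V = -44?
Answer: -3626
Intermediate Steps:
C(E) = E² - 44*E (C(E) = (E² - 44*E) + 0 = E² - 44*E)
14*C(7) = 14*(7*(-44 + 7)) = 14*(7*(-37)) = 14*(-259) = -3626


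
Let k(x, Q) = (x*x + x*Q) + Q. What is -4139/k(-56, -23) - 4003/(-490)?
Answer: 15589093/2156490 ≈ 7.2289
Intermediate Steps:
k(x, Q) = Q + x² + Q*x (k(x, Q) = (x² + Q*x) + Q = Q + x² + Q*x)
-4139/k(-56, -23) - 4003/(-490) = -4139/(-23 + (-56)² - 23*(-56)) - 4003/(-490) = -4139/(-23 + 3136 + 1288) - 4003*(-1/490) = -4139/4401 + 4003/490 = 15589093/2156490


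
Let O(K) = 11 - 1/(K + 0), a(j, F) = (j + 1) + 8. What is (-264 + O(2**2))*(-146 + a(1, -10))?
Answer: 34442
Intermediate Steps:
a(j, F) = 9 + j (a(j, F) = (1 + j) + 8 = 9 + j)
O(K) = 11 - 1/K
(-264 + O(2**2))*(-146 + a(1, -10)) = (-264 + (11 - 1/(2**2)))*(-146 + (9 + 1)) = (-264 + (11 - 1/4))*(-146 + 10) = (-264 + (11 - 1*1/4))*(-136) = (-264 + (11 - 1/4))*(-136) = (-264 + 43/4)*(-136) = -1013/4*(-136) = 34442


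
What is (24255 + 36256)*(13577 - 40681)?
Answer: -1640090144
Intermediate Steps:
(24255 + 36256)*(13577 - 40681) = 60511*(-27104) = -1640090144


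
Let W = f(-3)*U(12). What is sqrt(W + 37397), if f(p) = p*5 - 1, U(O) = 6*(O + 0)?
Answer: sqrt(36245) ≈ 190.38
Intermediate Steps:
U(O) = 6*O
f(p) = -1 + 5*p (f(p) = 5*p - 1 = -1 + 5*p)
W = -1152 (W = (-1 + 5*(-3))*(6*12) = (-1 - 15)*72 = -16*72 = -1152)
sqrt(W + 37397) = sqrt(-1152 + 37397) = sqrt(36245)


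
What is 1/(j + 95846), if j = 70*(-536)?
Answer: 1/58326 ≈ 1.7145e-5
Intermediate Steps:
j = -37520
1/(j + 95846) = 1/(-37520 + 95846) = 1/58326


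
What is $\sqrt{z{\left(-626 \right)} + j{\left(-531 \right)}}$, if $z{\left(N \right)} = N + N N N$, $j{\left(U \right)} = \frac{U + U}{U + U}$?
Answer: $i \sqrt{245315001} \approx 15663.0 i$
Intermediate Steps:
$j{\left(U \right)} = 1$ ($j{\left(U \right)} = \frac{2 U}{2 U} = 2 U \frac{1}{2 U} = 1$)
$z{\left(N \right)} = N + N^{3}$ ($z{\left(N \right)} = N + N^{2} N = N + N^{3}$)
$\sqrt{z{\left(-626 \right)} + j{\left(-531 \right)}} = \sqrt{\left(-626 + \left(-626\right)^{3}\right) + 1} = \sqrt{\left(-626 - 245314376\right) + 1} = \sqrt{-245315002 + 1} = \sqrt{-245315001} = i \sqrt{245315001}$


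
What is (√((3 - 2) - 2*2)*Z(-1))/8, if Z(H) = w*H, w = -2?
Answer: I*√3/4 ≈ 0.43301*I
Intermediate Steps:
Z(H) = -2*H
(√((3 - 2) - 2*2)*Z(-1))/8 = (√((3 - 2) - 2*2)*(-2*(-1)))/8 = (√(1 - 4)*2)*(⅛) = (√(-3)*2)*(⅛) = ((I*√3)*2)*(⅛) = (2*I*√3)*(⅛) = I*√3/4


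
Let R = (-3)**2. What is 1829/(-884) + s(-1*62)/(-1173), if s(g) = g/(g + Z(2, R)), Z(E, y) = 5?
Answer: -7196681/3476772 ≈ -2.0699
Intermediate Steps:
R = 9
s(g) = g/(5 + g) (s(g) = g/(g + 5) = g/(5 + g))
1829/(-884) + s(-1*62)/(-1173) = 1829/(-884) + ((-1*62)/(5 - 1*62))/(-1173) = 1829*(-1/884) - 62/(5 - 62)*(-1/1173) = -1829/884 - 62/(-57)*(-1/1173) = -1829/884 - 62*(-1/57)*(-1/1173) = -1829/884 + (62/57)*(-1/1173) = -1829/884 - 62/66861 = -7196681/3476772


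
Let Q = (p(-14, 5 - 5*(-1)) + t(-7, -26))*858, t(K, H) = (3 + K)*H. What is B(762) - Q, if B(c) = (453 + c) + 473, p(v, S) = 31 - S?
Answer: -105562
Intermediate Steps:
t(K, H) = H*(3 + K)
Q = 107250 (Q = ((31 - (5 - 5*(-1))) - 26*(3 - 7))*858 = ((31 - (5 + 5)) - 26*(-4))*858 = ((31 - 1*10) + 104)*858 = ((31 - 10) + 104)*858 = (21 + 104)*858 = 125*858 = 107250)
B(c) = 926 + c
B(762) - Q = (926 + 762) - 1*107250 = 1688 - 107250 = -105562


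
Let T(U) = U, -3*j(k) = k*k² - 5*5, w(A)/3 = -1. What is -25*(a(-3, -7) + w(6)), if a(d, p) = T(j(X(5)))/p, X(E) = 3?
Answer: 1525/21 ≈ 72.619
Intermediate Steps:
w(A) = -3 (w(A) = 3*(-1) = -3)
j(k) = 25/3 - k³/3 (j(k) = -(k*k² - 5*5)/3 = -(k³ - 25)/3 = -(-25 + k³)/3 = 25/3 - k³/3)
a(d, p) = -2/(3*p) (a(d, p) = (25/3 - ⅓*3³)/p = (25/3 - ⅓*27)/p = (25/3 - 9)/p = -2/(3*p))
-25*(a(-3, -7) + w(6)) = -25*(-⅔/(-7) - 3) = -25*(-⅔*(-⅐) - 3) = -25*(2/21 - 3) = -25*(-61/21) = 1525/21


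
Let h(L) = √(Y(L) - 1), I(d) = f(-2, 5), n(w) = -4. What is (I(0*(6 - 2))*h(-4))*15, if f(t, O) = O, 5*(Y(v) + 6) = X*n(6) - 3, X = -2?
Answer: 75*I*√6 ≈ 183.71*I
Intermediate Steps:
Y(v) = -5 (Y(v) = -6 + (-2*(-4) - 3)/5 = -6 + (8 - 3)/5 = -6 + (⅕)*5 = -6 + 1 = -5)
I(d) = 5
h(L) = I*√6 (h(L) = √(-5 - 1) = √(-6) = I*√6)
(I(0*(6 - 2))*h(-4))*15 = (5*(I*√6))*15 = (5*I*√6)*15 = 75*I*√6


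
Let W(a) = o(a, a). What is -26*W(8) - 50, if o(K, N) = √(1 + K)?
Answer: -128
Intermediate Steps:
W(a) = √(1 + a)
-26*W(8) - 50 = -26*√(1 + 8) - 50 = -26*√9 - 50 = -26*3 - 50 = -78 - 50 = -128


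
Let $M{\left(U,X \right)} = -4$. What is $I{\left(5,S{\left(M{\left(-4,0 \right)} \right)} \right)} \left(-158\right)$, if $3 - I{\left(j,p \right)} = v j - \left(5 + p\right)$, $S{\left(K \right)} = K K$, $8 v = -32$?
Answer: $-6952$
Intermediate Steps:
$v = -4$ ($v = \frac{1}{8} \left(-32\right) = -4$)
$S{\left(K \right)} = K^{2}$
$I{\left(j,p \right)} = 8 + p + 4 j$ ($I{\left(j,p \right)} = 3 - \left(- 4 j - \left(5 + p\right)\right) = 3 - \left(-5 - p - 4 j\right) = 3 + \left(5 + p + 4 j\right) = 8 + p + 4 j$)
$I{\left(5,S{\left(M{\left(-4,0 \right)} \right)} \right)} \left(-158\right) = \left(8 + \left(-4\right)^{2} + 4 \cdot 5\right) \left(-158\right) = \left(8 + 16 + 20\right) \left(-158\right) = 44 \left(-158\right) = -6952$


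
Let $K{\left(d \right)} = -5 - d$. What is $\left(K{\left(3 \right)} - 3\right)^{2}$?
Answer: $121$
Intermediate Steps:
$\left(K{\left(3 \right)} - 3\right)^{2} = \left(\left(-5 - 3\right) - 3\right)^{2} = \left(-8 - 3\right)^{2} = \left(-11\right)^{2} = 121$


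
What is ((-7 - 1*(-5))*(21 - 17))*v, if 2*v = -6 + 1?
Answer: 20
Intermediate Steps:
v = -5/2 (v = (-6 + 1)/2 = (½)*(-5) = -5/2 ≈ -2.5000)
((-7 - 1*(-5))*(21 - 17))*v = ((-7 - 1*(-5))*(21 - 17))*(-5/2) = ((-7 + 5)*4)*(-5/2) = -2*4*(-5/2) = -8*(-5/2) = 20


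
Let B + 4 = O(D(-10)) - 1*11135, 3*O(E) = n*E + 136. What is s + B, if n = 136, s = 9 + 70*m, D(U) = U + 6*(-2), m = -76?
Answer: -17402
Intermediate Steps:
D(U) = -12 + U (D(U) = U - 12 = -12 + U)
s = -5311 (s = 9 + 70*(-76) = 9 - 5320 = -5311)
O(E) = 136/3 + 136*E/3 (O(E) = (136*E + 136)/3 = (136 + 136*E)/3 = 136/3 + 136*E/3)
B = -12091 (B = -4 + ((136/3 + 136*(-12 - 10)/3) - 1*11135) = -4 + ((136/3 + (136/3)*(-22)) - 11135) = -4 + ((136/3 - 2992/3) - 11135) = -4 + (-952 - 11135) = -4 - 12087 = -12091)
s + B = -5311 - 12091 = -17402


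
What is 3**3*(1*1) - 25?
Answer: 2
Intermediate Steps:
3**3*(1*1) - 25 = 27*1 - 25 = 27 - 25 = 2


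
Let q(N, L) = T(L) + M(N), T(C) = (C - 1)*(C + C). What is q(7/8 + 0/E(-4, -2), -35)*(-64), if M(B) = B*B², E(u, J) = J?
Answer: -1290583/8 ≈ -1.6132e+5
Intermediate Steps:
M(B) = B³
T(C) = 2*C*(-1 + C) (T(C) = (-1 + C)*(2*C) = 2*C*(-1 + C))
q(N, L) = N³ + 2*L*(-1 + L) (q(N, L) = 2*L*(-1 + L) + N³ = N³ + 2*L*(-1 + L))
q(7/8 + 0/E(-4, -2), -35)*(-64) = ((7/8 + 0/(-2))³ + 2*(-35)*(-1 - 35))*(-64) = ((7*(⅛) + 0*(-½))³ + 2*(-35)*(-36))*(-64) = ((7/8 + 0)³ + 2520)*(-64) = ((7/8)³ + 2520)*(-64) = (343/512 + 2520)*(-64) = (1290583/512)*(-64) = -1290583/8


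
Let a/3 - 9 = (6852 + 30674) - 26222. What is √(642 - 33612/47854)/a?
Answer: 2*√91785934014/812058453 ≈ 0.00074616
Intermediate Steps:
a = 33939 (a = 27 + 3*((6852 + 30674) - 26222) = 27 + 3*(37526 - 26222) = 27 + 3*11304 = 27 + 33912 = 33939)
√(642 - 33612/47854)/a = √(642 - 33612/47854)/33939 = √(642 - 33612*1/47854)*(1/33939) = √(642 - 16806/23927)*(1/33939) = √(15344328/23927)*(1/33939) = (2*√91785934014/23927)*(1/33939) = 2*√91785934014/812058453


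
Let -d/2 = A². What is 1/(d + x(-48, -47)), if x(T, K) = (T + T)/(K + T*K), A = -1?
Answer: -2209/4514 ≈ -0.48937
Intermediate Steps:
d = -2 (d = -2*(-1)² = -2*1 = -2)
x(T, K) = 2*T/(K + K*T) (x(T, K) = (2*T)/(K + K*T) = 2*T/(K + K*T))
1/(d + x(-48, -47)) = 1/(-2 + 2*(-48)/(-47*(1 - 48))) = 1/(-2 + 2*(-48)*(-1/47)/(-47)) = 1/(-2 + 2*(-48)*(-1/47)*(-1/47)) = 1/(-2 - 96/2209) = 1/(-4514/2209) = -2209/4514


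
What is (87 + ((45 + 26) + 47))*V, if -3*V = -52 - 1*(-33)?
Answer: 3895/3 ≈ 1298.3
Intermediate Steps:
V = 19/3 (V = -(-52 - 1*(-33))/3 = -(-52 + 33)/3 = -1/3*(-19) = 19/3 ≈ 6.3333)
(87 + ((45 + 26) + 47))*V = (87 + ((45 + 26) + 47))*(19/3) = (87 + (71 + 47))*(19/3) = (87 + 118)*(19/3) = 205*(19/3) = 3895/3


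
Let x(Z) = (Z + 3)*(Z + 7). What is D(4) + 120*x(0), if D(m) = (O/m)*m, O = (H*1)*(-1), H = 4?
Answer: 2516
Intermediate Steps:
O = -4 (O = (4*1)*(-1) = 4*(-1) = -4)
x(Z) = (3 + Z)*(7 + Z)
D(m) = -4 (D(m) = (-4/m)*m = -4)
D(4) + 120*x(0) = -4 + 120*(21 + 0² + 10*0) = -4 + 120*(21 + 0 + 0) = -4 + 120*21 = -4 + 2520 = 2516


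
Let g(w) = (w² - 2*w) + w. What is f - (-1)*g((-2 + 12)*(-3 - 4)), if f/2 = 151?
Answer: 5272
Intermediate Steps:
f = 302 (f = 2*151 = 302)
g(w) = w² - w
f - (-1)*g((-2 + 12)*(-3 - 4)) = 302 - (-1)*((-2 + 12)*(-3 - 4))*(-1 + (-2 + 12)*(-3 - 4)) = 302 - (-1)*(10*(-7))*(-1 + 10*(-7)) = 302 - (-1)*(-70*(-1 - 70)) = 302 - (-1)*(-70*(-71)) = 302 - (-1)*4970 = 302 - 1*(-4970) = 302 + 4970 = 5272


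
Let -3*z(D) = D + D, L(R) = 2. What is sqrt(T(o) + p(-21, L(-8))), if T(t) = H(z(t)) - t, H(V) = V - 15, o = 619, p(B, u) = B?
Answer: I*sqrt(9609)/3 ≈ 32.675*I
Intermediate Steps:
z(D) = -2*D/3 (z(D) = -(D + D)/3 = -2*D/3)
H(V) = -15 + V
T(t) = -15 - 5*t/3 (T(t) = (-15 - 2*t/3) - t = -15 - 5*t/3)
sqrt(T(o) + p(-21, L(-8))) = sqrt((-15 - 5/3*619) - 21) = sqrt((-15 - 3095/3) - 21) = sqrt(-3140/3 - 21) = sqrt(-3203/3) = I*sqrt(9609)/3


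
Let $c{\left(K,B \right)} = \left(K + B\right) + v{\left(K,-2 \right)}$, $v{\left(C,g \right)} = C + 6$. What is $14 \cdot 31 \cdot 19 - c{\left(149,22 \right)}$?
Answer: $7920$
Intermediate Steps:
$v{\left(C,g \right)} = 6 + C$
$c{\left(K,B \right)} = 6 + B + 2 K$ ($c{\left(K,B \right)} = \left(K + B\right) + \left(6 + K\right) = \left(B + K\right) + \left(6 + K\right) = 6 + B + 2 K$)
$14 \cdot 31 \cdot 19 - c{\left(149,22 \right)} = 14 \cdot 31 \cdot 19 - \left(6 + 22 + 2 \cdot 149\right) = 434 \cdot 19 - \left(6 + 22 + 298\right) = 8246 - 326 = 7920$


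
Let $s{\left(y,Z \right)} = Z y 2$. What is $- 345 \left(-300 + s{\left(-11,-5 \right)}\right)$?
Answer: $65550$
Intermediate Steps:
$s{\left(y,Z \right)} = 2 Z y$
$- 345 \left(-300 + s{\left(-11,-5 \right)}\right) = - 345 \left(-300 + 2 \left(-5\right) \left(-11\right)\right) = - 345 \left(-300 + 110\right) = \left(-345\right) \left(-190\right) = 65550$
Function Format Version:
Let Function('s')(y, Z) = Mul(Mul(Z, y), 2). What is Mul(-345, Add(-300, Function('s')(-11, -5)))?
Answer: 65550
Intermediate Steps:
Function('s')(y, Z) = Mul(2, Z, y)
Mul(-345, Add(-300, Function('s')(-11, -5))) = Mul(-345, Add(-300, Mul(2, -5, -11))) = Mul(-345, Add(-300, 110)) = Mul(-345, -190) = 65550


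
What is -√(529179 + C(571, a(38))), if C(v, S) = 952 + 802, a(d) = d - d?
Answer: -√530933 ≈ -728.65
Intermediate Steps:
a(d) = 0
C(v, S) = 1754
-√(529179 + C(571, a(38))) = -√(529179 + 1754) = -√530933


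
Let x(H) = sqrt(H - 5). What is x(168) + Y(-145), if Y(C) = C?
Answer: -145 + sqrt(163) ≈ -132.23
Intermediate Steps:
x(H) = sqrt(-5 + H)
x(168) + Y(-145) = sqrt(-5 + 168) - 145 = sqrt(163) - 145 = -145 + sqrt(163)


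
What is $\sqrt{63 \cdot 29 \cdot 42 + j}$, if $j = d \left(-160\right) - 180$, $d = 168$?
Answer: $\sqrt{49674} \approx 222.88$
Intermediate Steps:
$j = -27060$ ($j = 168 \left(-160\right) - 180 = -26880 - 180 = -27060$)
$\sqrt{63 \cdot 29 \cdot 42 + j} = \sqrt{63 \cdot 29 \cdot 42 - 27060} = \sqrt{1827 \cdot 42 - 27060} = \sqrt{76734 - 27060} = \sqrt{49674}$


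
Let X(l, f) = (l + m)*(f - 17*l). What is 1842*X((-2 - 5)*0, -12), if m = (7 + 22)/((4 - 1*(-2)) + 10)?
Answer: -80127/2 ≈ -40064.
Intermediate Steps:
m = 29/16 (m = 29/((4 + 2) + 10) = 29/(6 + 10) = 29/16 ≈ 1.8125)
X(l, f) = (29/16 + l)*(f - 17*l) (X(l, f) = (l + 29/16)*(f - 17*l) = (29/16 + l)*(f - 17*l))
1842*X((-2 - 5)*0, -12) = 1842*(-17*((-2 - 5)*0)² - 493*(-2 - 5)*0/16 + (29/16)*(-12) - 12*(-2 - 5)*0) = 1842*(-17*(-7*0)² - (-3451)*0/16 - 87/4 - (-84)*0) = 1842*(-17*0² - 493/16*0 - 87/4 - 12*0) = 1842*(-17*0 + 0 - 87/4 + 0) = 1842*(0 + 0 - 87/4 + 0) = 1842*(-87/4) = -80127/2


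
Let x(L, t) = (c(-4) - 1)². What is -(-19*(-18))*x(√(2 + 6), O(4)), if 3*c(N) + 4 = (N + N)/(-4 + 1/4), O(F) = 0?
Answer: -202502/225 ≈ -900.01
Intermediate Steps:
c(N) = -4/3 - 8*N/45 (c(N) = -4/3 + ((N + N)/(-4 + 1/4))/3 = -4/3 + ((2*N)/(-4 + ¼))/3 = -4/3 + ((2*N)/(-15/4))/3 = -4/3 + ((2*N)*(-4/15))/3 = -4/3 + (-8*N/15)/3 = -4/3 - 8*N/45)
x(L, t) = 5329/2025 (x(L, t) = ((-4/3 - 8/45*(-4)) - 1)² = ((-4/3 + 32/45) - 1)² = (-28/45 - 1)² = (-73/45)² = 5329/2025)
-(-19*(-18))*x(√(2 + 6), O(4)) = -(-19*(-18))*5329/2025 = -342*5329/2025 = -1*202502/225 = -202502/225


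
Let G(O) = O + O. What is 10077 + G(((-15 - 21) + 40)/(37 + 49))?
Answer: 433315/43 ≈ 10077.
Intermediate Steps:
G(O) = 2*O
10077 + G(((-15 - 21) + 40)/(37 + 49)) = 10077 + 2*(((-15 - 21) + 40)/(37 + 49)) = 10077 + 2*((-36 + 40)/86) = 10077 + 2*(4*(1/86)) = 10077 + 2*(2/43) = 10077 + 4/43 = 433315/43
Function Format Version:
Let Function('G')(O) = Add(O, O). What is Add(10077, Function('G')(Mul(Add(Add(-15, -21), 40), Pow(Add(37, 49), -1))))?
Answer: Rational(433315, 43) ≈ 10077.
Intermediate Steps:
Function('G')(O) = Mul(2, O)
Add(10077, Function('G')(Mul(Add(Add(-15, -21), 40), Pow(Add(37, 49), -1)))) = Add(10077, Mul(2, Mul(Add(Add(-15, -21), 40), Pow(Add(37, 49), -1)))) = Add(10077, Mul(2, Mul(Add(-36, 40), Pow(86, -1)))) = Add(10077, Mul(2, Mul(4, Rational(1, 86)))) = Add(10077, Mul(2, Rational(2, 43))) = Add(10077, Rational(4, 43)) = Rational(433315, 43)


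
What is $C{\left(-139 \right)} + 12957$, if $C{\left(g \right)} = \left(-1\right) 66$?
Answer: $12891$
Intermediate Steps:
$C{\left(g \right)} = -66$
$C{\left(-139 \right)} + 12957 = -66 + 12957 = 12891$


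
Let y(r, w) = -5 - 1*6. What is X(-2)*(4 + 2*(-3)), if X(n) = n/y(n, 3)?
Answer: -4/11 ≈ -0.36364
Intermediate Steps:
y(r, w) = -11 (y(r, w) = -5 - 6 = -11)
X(n) = -n/11 (X(n) = n/(-11) = n*(-1/11) = -n/11)
X(-2)*(4 + 2*(-3)) = (-1/11*(-2))*(4 + 2*(-3)) = 2*(4 - 6)/11 = (2/11)*(-2) = -4/11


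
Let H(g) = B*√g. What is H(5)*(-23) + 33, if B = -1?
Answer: 33 + 23*√5 ≈ 84.430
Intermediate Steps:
H(g) = -√g
H(5)*(-23) + 33 = -√5*(-23) + 33 = 23*√5 + 33 = 33 + 23*√5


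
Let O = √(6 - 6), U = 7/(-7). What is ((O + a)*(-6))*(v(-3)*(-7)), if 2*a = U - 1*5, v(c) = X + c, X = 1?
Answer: 252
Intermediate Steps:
U = -1 (U = 7*(-⅐) = -1)
v(c) = 1 + c
a = -3 (a = (-1 - 1*5)/2 = (-1 - 5)/2 = (½)*(-6) = -3)
O = 0 (O = √0 = 0)
((O + a)*(-6))*(v(-3)*(-7)) = ((0 - 3)*(-6))*((1 - 3)*(-7)) = (-3*(-6))*(-2*(-7)) = 18*14 = 252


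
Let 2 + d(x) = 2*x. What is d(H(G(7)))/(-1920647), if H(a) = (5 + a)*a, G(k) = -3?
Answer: 14/1920647 ≈ 7.2892e-6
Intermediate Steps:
H(a) = a*(5 + a)
d(x) = -2 + 2*x
d(H(G(7)))/(-1920647) = (-2 + 2*(-3*(5 - 3)))/(-1920647) = (-2 + 2*(-3*2))*(-1/1920647) = (-2 + 2*(-6))*(-1/1920647) = (-2 - 12)*(-1/1920647) = -14*(-1/1920647) = 14/1920647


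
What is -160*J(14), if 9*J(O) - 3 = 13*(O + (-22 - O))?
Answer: 45280/9 ≈ 5031.1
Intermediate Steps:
J(O) = -283/9 (J(O) = ⅓ + (13*(O + (-22 - O)))/9 = ⅓ + (13*(-22))/9 = ⅓ + (⅑)*(-286) = ⅓ - 286/9 = -283/9)
-160*J(14) = -160*(-283/9) = 45280/9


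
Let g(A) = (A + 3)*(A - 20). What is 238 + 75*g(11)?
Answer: -9212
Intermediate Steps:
g(A) = (-20 + A)*(3 + A) (g(A) = (3 + A)*(-20 + A) = (-20 + A)*(3 + A))
238 + 75*g(11) = 238 + 75*(-60 + 11² - 17*11) = 238 + 75*(-60 + 121 - 187) = 238 + 75*(-126) = 238 - 9450 = -9212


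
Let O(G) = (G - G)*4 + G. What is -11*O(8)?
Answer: -88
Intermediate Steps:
O(G) = G (O(G) = 0*4 + G = 0 + G = G)
-11*O(8) = -11*8 = -88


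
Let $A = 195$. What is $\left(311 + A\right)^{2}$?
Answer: $256036$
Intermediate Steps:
$\left(311 + A\right)^{2} = \left(311 + 195\right)^{2} = 506^{2} = 256036$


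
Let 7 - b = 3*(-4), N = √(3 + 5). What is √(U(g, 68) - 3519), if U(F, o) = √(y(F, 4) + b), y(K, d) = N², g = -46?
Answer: √(-3519 + 3*√3) ≈ 59.277*I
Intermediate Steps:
N = 2*√2 (N = √8 = 2*√2 ≈ 2.8284)
y(K, d) = 8 (y(K, d) = (2*√2)² = 8)
b = 19 (b = 7 - 3*(-4) = 7 - 1*(-12) = 7 + 12 = 19)
U(F, o) = 3*√3 (U(F, o) = √(8 + 19) = √27 = 3*√3)
√(U(g, 68) - 3519) = √(3*√3 - 3519) = √(-3519 + 3*√3)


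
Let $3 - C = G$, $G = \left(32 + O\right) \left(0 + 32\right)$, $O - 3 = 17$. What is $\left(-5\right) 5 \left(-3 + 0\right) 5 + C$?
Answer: $-1286$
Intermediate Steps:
$O = 20$ ($O = 3 + 17 = 20$)
$G = 1664$ ($G = \left(32 + 20\right) \left(0 + 32\right) = 52 \cdot 32 = 1664$)
$C = -1661$ ($C = 3 - 1664 = -1661$)
$\left(-5\right) 5 \left(-3 + 0\right) 5 + C = \left(-5\right) 5 \left(-3 + 0\right) 5 - 1661 = - 25 \left(\left(-3\right) 5\right) - 1661 = \left(-25\right) \left(-15\right) - 1661 = 375 - 1661 = -1286$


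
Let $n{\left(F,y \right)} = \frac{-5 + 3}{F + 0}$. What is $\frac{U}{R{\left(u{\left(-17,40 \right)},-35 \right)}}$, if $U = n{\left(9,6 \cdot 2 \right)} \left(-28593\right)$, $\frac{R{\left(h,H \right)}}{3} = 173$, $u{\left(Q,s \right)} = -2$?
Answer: $\frac{2118}{173} \approx 12.243$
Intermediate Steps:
$n{\left(F,y \right)} = - \frac{2}{F}$
$R{\left(h,H \right)} = 519$ ($R{\left(h,H \right)} = 3 \cdot 173 = 519$)
$U = 6354$ ($U = - \frac{2}{9} \left(-28593\right) = \left(-2\right) \frac{1}{9} \left(-28593\right) = \left(- \frac{2}{9}\right) \left(-28593\right) = 6354$)
$\frac{U}{R{\left(u{\left(-17,40 \right)},-35 \right)}} = \frac{6354}{519} = 6354 \cdot \frac{1}{519} = \frac{2118}{173}$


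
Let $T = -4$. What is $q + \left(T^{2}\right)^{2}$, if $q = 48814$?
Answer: $49070$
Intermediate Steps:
$q + \left(T^{2}\right)^{2} = 48814 + \left(\left(-4\right)^{2}\right)^{2} = 48814 + 16^{2} = 48814 + 256 = 49070$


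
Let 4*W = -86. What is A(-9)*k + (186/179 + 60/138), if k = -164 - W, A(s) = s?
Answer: 10572241/8234 ≈ 1284.0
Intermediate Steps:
W = -43/2 (W = (¼)*(-86) = -43/2 ≈ -21.500)
k = -285/2 (k = -164 - 1*(-43/2) = -164 + 43/2 = -285/2 ≈ -142.50)
A(-9)*k + (186/179 + 60/138) = -9*(-285/2) + (186/179 + 60/138) = 2565/2 + (186*(1/179) + 60*(1/138)) = 2565/2 + (186/179 + 10/23) = 2565/2 + 6068/4117 = 10572241/8234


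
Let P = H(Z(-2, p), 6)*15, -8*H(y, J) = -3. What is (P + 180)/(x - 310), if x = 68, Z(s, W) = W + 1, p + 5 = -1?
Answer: -135/176 ≈ -0.76705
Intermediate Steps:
p = -6 (p = -5 - 1 = -6)
Z(s, W) = 1 + W
H(y, J) = 3/8 (H(y, J) = -⅛*(-3) = 3/8)
P = 45/8 (P = (3/8)*15 = 45/8 ≈ 5.6250)
(P + 180)/(x - 310) = (45/8 + 180)/(68 - 310) = (1485/8)/(-242) = (1485/8)*(-1/242) = -135/176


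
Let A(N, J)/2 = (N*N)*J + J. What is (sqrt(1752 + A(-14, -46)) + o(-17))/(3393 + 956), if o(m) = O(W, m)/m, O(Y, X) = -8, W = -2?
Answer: 8/73933 + 2*I*sqrt(4093)/4349 ≈ 0.00010821 + 0.029421*I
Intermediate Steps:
A(N, J) = 2*J + 2*J*N**2 (A(N, J) = 2*((N*N)*J + J) = 2*(N**2*J + J) = 2*(J*N**2 + J) = 2*(J + J*N**2) = 2*J + 2*J*N**2)
o(m) = -8/m
(sqrt(1752 + A(-14, -46)) + o(-17))/(3393 + 956) = (sqrt(1752 + 2*(-46)*(1 + (-14)**2)) - 8/(-17))/(3393 + 956) = (sqrt(1752 + 2*(-46)*(1 + 196)) - 8*(-1/17))/4349 = (sqrt(1752 + 2*(-46)*197) + 8/17)*(1/4349) = (sqrt(1752 - 18124) + 8/17)*(1/4349) = (sqrt(-16372) + 8/17)*(1/4349) = (2*I*sqrt(4093) + 8/17)*(1/4349) = (8/17 + 2*I*sqrt(4093))*(1/4349) = 8/73933 + 2*I*sqrt(4093)/4349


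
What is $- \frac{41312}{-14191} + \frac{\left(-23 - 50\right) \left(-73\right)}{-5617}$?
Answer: $\frac{156425665}{79710847} \approx 1.9624$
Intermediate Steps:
$- \frac{41312}{-14191} + \frac{\left(-23 - 50\right) \left(-73\right)}{-5617} = \left(-41312\right) \left(- \frac{1}{14191}\right) + \left(-73\right) \left(-73\right) \left(- \frac{1}{5617}\right) = \frac{41312}{14191} + 5329 \left(- \frac{1}{5617}\right) = \frac{41312}{14191} - \frac{5329}{5617} = \frac{156425665}{79710847}$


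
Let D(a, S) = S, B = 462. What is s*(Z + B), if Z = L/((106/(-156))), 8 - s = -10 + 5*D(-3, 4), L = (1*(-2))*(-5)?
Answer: -47412/53 ≈ -894.57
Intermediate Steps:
L = 10 (L = -2*(-5) = 10)
s = -2 (s = 8 - (-10 + 5*4) = 8 - (-10 + 20) = 8 - 1*10 = 8 - 10 = -2)
Z = -780/53 (Z = 10/((106/(-156))) = 10/((106*(-1/156))) = 10/(-53/78) = 10*(-78/53) = -780/53 ≈ -14.717)
s*(Z + B) = -2*(-780/53 + 462) = -2*23706/53 = -47412/53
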